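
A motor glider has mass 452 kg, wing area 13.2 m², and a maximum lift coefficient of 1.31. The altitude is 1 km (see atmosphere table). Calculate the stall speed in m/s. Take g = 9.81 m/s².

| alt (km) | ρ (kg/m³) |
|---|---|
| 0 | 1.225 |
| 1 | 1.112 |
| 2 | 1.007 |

At 1 km, from the table: ρ = 1.112 kg/m³.
At stall, lift equals weight: L = W = m·g = 452 × 9.81 = 4434 N.
From L = ½ρV²S·CL,max = W: V_stall = √(2W/(ρSCL,max)) = √(2·4434/(1.112·13.2·1.31))
V_stall = √461.2 = 21.5 m/s

V_stall = 21.5 m/s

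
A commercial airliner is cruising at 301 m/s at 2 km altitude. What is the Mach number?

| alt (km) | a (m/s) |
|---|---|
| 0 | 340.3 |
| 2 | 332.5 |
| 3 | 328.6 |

M = 0.905

At 2 km, from the table: a = 332.5 m/s.
M = v/a = 301 / 332.5 = 0.905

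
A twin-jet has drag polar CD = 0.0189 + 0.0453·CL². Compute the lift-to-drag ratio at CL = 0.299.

CD = 0.0189 + 0.0453 × 0.299² = 0.02295
L/D = CL/CD = 0.299 / 0.02295 = 13

L/D = 13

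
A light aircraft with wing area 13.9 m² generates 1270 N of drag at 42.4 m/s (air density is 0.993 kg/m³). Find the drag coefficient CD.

CD = 0.102

From D = ½ρv²S·CD, rearranging gives CD = 2D/(ρv²S).
CD = 2 × 1270 / (0.993 × 42.4² × 13.9) = 0.102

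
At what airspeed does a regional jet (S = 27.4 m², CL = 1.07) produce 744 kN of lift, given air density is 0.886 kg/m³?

v = 239 m/s

L = ½ρv²S·CL ⇒ v = √(2L/(ρ·S·CL))
v = √(2 × 7.44×10^5 / (0.886 × 27.4 × 1.07)) = √57280 = 239 m/s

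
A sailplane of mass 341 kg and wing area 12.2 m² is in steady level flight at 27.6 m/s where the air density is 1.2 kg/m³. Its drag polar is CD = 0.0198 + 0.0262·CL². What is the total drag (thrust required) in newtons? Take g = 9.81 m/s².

Weight W = mg = 341 × 9.81 = 3345.2 N; in level flight L = W.
Dynamic pressure q = 0.5 × 1.2 × 27.6² = 457.1 Pa.
CL = 2W/(ρv²S) = 2×3345.2/(1.2×27.6²×12.2) = 0.5999.
CD = 0.0198 + 0.0262 × 0.5999² = 0.02923.
D = q·S·CD = 457.1 × 12.2 × 0.02923 = 163 N

D = 163 N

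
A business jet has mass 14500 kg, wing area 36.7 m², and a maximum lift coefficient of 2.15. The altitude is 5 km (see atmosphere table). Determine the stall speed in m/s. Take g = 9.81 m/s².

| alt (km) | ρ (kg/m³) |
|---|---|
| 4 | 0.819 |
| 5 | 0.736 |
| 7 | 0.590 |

At 5 km, from the table: ρ = 0.736 kg/m³.
At stall, lift equals weight: L = W = m·g = 14500 × 9.81 = 1.422×10^5 N.
V_stall = √(2W/(ρ·S·CL,max)) = √(2 × 1.422×10^5 / (0.736 × 36.7 × 2.15))
V_stall = √4899 = 70 m/s

V_stall = 70 m/s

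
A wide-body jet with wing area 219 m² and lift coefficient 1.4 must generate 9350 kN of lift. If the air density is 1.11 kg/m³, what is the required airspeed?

v = 234 m/s

L = ½ρv²S·CL ⇒ v = √(2L/(ρ·S·CL))
v = √(2 × 9.35×10^6 / (1.11 × 219 × 1.4)) = √54950 = 234 m/s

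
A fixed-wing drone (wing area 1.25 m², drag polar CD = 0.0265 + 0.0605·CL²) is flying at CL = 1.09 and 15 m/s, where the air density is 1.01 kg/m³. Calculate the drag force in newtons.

CD = 0.0265 + 0.0605 × 1.09² = 0.09838
D = ½ρv²S·CD = ½ × 1.01 × 15² × 1.25 × 0.09838 = 14 N

D = 14 N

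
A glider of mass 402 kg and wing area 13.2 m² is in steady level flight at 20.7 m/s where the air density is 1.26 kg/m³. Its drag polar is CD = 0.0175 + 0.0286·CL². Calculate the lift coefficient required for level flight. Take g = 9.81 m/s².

CL = 1.11

Weight W = mg = 402 × 9.81 = 3943.6 N; in level flight L = W.
Dynamic pressure q = 0.5 × 1.26 × 20.7² = 269.9 Pa.
CL = 2W/(ρv²S) = 2×3943.6/(1.26×20.7²×13.2) = 1.107.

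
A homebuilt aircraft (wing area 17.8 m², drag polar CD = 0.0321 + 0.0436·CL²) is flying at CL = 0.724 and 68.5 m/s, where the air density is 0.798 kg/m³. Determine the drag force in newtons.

D = 1830 N

CD = 0.0321 + 0.0436 × 0.724² = 0.05495
D = ½ρv²S·CD = ½ × 0.798 × 68.5² × 17.8 × 0.05495 = 1830 N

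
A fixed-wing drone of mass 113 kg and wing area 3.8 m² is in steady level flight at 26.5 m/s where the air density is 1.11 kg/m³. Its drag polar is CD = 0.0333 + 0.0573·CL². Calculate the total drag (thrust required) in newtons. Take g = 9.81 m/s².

In steady level flight, lift balances weight: W = mg = 113 × 9.81 = 1108.5 N.
q = ½ρv² = ½ × 1.11 × 26.5² = 389.7 Pa.
Required CL = L/(qS) = 1108.5/(389.7·3.8) = 0.7485.
CD = 0.0333 + 0.0573 × 0.7485² = 0.0654.
D = q·S·CD = 389.7 × 3.8 × 0.0654 = 96.86 N

D = 96.9 N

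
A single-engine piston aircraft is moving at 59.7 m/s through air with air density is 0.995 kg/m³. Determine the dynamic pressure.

q = ½ρv² = ½ × 0.995 × 59.7² = 1770 Pa

q = 1770 Pa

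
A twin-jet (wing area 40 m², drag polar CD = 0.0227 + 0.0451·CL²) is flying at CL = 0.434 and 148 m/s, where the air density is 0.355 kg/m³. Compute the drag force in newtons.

CD = 0.0227 + 0.0451 × 0.434² = 0.03119
D = ½ρv²S·CD = ½ × 0.355 × 148² × 40 × 0.03119 = 4850 N

D = 4850 N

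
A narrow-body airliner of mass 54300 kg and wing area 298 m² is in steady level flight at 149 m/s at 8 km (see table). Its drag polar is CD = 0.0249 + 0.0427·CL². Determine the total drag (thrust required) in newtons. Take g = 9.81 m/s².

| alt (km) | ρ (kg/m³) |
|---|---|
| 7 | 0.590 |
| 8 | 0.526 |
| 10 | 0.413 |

At 8 km, from the table: ρ = 0.526 kg/m³.
In steady level flight, lift balances weight: W = mg = 54300 × 9.81 = 5.3268×10^5 N.
Dynamic pressure q = 0.5 × 0.526 × 149² = 5839 Pa.
CL = W/(q·S) = 5.3268×10^5 / (5839 × 298) = 0.3061.
CD = 0.0249 + 0.0427 × 0.3061² = 0.0289.
D = q·S·CD = 5839 × 298 × 0.0289 = 50290 N

D = 50300 N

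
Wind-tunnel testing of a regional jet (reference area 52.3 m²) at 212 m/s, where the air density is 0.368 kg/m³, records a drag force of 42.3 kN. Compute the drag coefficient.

From D = ½ρv²S·CD, rearranging gives CD = 2D/(ρv²S).
CD = 2 × 42300 / (0.368 × 212² × 52.3) = 0.0978

CD = 0.0978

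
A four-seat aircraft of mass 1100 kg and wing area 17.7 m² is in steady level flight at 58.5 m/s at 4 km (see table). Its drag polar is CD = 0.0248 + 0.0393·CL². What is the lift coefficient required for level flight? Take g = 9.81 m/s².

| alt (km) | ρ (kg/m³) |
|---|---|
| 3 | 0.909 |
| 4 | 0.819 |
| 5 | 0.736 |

At 4 km, from the table: ρ = 0.819 kg/m³.
Weight W = mg = 1100 × 9.81 = 10791 N; in level flight L = W.
q = ½ρv² = ½ × 0.819 × 58.5² = 1401 Pa.
CL = W/(q·S) = 10791 / (1401 × 17.7) = 0.435.

CL = 0.435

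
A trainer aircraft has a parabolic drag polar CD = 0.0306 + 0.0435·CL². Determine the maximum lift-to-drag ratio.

(L/D)max = 13.7

For CD = CD0 + K·CL², (L/D)max occurs at CL* = √(CD0/K) and equals 1/(2√(K·CD0)).
(L/D)max = 1/(2√(0.0435 × 0.0306)) = 1/(2 × 0.03648) = 13.7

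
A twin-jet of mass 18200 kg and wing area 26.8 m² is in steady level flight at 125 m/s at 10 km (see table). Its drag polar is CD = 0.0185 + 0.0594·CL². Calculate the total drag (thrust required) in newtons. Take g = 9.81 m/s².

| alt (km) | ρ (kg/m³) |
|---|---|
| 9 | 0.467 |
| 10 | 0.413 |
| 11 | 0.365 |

D = 23500 N

At 10 km, from the table: ρ = 0.413 kg/m³.
Level flight ⇒ L = W = m·g = 18200 × 9.81 = 1.7854×10^5 N.
q = ½ρv² = ½ × 0.413 × 125² = 3227 Pa.
CL = 2W/(ρv²S) = 2×1.7854×10^5/(0.413×125²×26.8) = 2.065.
CD = 0.0185 + 0.0594 × 2.065² = 0.2717.
D = q·S·CD = 3227 × 26.8 × 0.2717 = 23500 N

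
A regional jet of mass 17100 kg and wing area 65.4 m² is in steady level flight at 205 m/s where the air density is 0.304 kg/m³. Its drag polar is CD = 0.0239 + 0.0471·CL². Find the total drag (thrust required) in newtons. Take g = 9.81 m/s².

In steady level flight, lift balances weight: W = mg = 17100 × 9.81 = 1.6775×10^5 N.
Dynamic pressure q = 0.5 × 0.304 × 205² = 6388 Pa.
Required CL = L/(qS) = 1.6775×10^5/(6388·65.4) = 0.4015.
CD = 0.0239 + 0.0471 × 0.4015² = 0.03149.
D = q·S·CD = 6388 × 65.4 × 0.03149 = 13160 N

D = 13200 N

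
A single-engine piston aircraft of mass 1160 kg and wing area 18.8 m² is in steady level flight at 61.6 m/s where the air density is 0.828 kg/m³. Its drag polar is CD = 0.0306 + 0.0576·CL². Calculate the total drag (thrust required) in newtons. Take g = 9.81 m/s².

D = 1160 N

In steady level flight, lift balances weight: W = mg = 1160 × 9.81 = 11380 N.
Dynamic pressure q = 0.5 × 0.828 × 61.6² = 1571 Pa.
Required CL = L/(qS) = 11380/(1571·18.8) = 0.3853.
CD = 0.0306 + 0.0576 × 0.3853² = 0.03915.
D = q·S·CD = 1571 × 18.8 × 0.03915 = 1156 N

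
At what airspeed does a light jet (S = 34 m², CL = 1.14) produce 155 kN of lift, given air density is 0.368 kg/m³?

L = ½ρv²S·CL ⇒ v = √(2L/(ρ·S·CL))
v = √(2 × 1.55×10^5 / (0.368 × 34 × 1.14)) = √21730 = 147 m/s

v = 147 m/s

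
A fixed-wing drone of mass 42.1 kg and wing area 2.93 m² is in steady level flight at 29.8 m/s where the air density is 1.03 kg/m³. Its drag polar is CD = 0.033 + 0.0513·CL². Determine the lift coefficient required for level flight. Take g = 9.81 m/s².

CL = 0.308

Level flight ⇒ L = W = m·g = 42.1 × 9.81 = 413 N.
q = ½ρv² = ½ × 1.03 × 29.8² = 457.3 Pa.
CL = W/(q·S) = 413 / (457.3 × 2.93) = 0.3082.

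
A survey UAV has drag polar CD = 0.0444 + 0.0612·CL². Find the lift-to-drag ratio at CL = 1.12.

CD = 0.0444 + 0.0612 × 1.12² = 0.1212
L/D = CL/CD = 1.12 / 0.1212 = 9.24

L/D = 9.24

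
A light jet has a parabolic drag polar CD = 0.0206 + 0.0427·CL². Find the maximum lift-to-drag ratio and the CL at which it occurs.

(L/D)max = 16.9, at CL = 0.695

For CD = CD0 + K·CL², (L/D)max occurs at CL* = √(CD0/K) and equals 1/(2√(K·CD0)).
(L/D)max = 1/(2√(0.0427 × 0.0206)) = 1/(2 × 0.02966) = 16.9
CL* = √(0.0206/0.0427) = 0.695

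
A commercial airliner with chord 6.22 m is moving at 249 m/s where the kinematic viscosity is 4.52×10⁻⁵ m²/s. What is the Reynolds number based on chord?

Re = v·c/ν = 249 × 6.22 / (4.52×10⁻⁵) = 3.43×10^7

Re = 3.43×10^7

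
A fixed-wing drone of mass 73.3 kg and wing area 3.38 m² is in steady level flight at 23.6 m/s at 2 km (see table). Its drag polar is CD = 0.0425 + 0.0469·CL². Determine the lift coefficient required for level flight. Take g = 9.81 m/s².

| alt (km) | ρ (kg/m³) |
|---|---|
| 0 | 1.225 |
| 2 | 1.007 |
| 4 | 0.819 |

At 2 km, from the table: ρ = 1.007 kg/m³.
In steady level flight, lift balances weight: W = mg = 73.3 × 9.81 = 719.07 N.
Dynamic pressure q = 0.5 × 1.007 × 23.6² = 280.4 Pa.
Required CL = L/(qS) = 719.07/(280.4·3.38) = 0.7586.

CL = 0.759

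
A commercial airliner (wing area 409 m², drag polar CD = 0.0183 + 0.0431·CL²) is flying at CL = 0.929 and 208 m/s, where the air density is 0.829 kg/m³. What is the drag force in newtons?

CD = 0.0183 + 0.0431 × 0.929² = 0.0555
D = ½ρv²S·CD = ½ × 0.829 × 208² × 409 × 0.0555 = 4.07×10^5 N

D = 4.07×10^5 N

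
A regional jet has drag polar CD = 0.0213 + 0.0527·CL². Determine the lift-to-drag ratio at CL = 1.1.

CD = 0.0213 + 0.0527 × 1.1² = 0.08507
L/D = CL/CD = 1.1 / 0.08507 = 12.9

L/D = 12.9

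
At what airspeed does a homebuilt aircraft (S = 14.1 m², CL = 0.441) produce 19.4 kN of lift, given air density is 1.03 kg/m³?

v = 77.8 m/s

L = ½ρv²S·CL ⇒ v = √(2L/(ρ·S·CL))
v = √(2 × 19400 / (1.03 × 14.1 × 0.441)) = √6058 = 77.8 m/s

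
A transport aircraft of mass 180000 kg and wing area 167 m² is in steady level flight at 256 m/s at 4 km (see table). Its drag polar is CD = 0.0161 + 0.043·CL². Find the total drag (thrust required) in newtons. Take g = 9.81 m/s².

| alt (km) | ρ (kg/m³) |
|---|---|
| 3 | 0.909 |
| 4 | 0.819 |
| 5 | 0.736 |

At 4 km, from the table: ρ = 0.819 kg/m³.
Weight W = mg = 180000 × 9.81 = 1.7658×10^6 N; in level flight L = W.
q = ½ρv² = ½ × 0.819 × 256² = 26840 Pa.
CL = W/(q·S) = 1.7658×10^6 / (26840 × 167) = 0.394.
CD = 0.0161 + 0.043 × 0.394² = 0.02277.
D = q·S·CD = 26840 × 167 × 0.02277 = 1.021×10^5 N

D = 1.02×10^5 N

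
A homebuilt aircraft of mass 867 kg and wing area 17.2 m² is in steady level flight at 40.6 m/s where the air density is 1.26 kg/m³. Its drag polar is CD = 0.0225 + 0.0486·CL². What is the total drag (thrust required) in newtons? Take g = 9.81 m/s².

Weight W = mg = 867 × 9.81 = 8505.3 N; in level flight L = W.
Dynamic pressure q = 0.5 × 1.26 × 40.6² = 1038 Pa.
CL = 2W/(ρv²S) = 2×8505.3/(1.26×40.6²×17.2) = 0.4762.
CD = 0.0225 + 0.0486 × 0.4762² = 0.03352.
D = q·S·CD = 1038 × 17.2 × 0.03352 = 598.7 N

D = 599 N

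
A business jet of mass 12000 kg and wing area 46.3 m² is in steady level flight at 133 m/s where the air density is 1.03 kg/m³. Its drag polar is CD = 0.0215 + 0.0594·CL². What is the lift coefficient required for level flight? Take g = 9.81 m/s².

CL = 0.279

Weight W = mg = 12000 × 9.81 = 1.1772×10^5 N; in level flight L = W.
q = ½ρv² = ½ × 1.03 × 133² = 9110 Pa.
CL = W/(q·S) = 1.1772×10^5 / (9110 × 46.3) = 0.2791.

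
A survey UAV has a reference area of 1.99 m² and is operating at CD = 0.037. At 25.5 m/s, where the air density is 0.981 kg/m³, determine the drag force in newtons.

D = 23.5 N

D = ½ρv²S·CD = ½ × 0.981 × 25.5² × 1.99 × 0.037 = 23.5 N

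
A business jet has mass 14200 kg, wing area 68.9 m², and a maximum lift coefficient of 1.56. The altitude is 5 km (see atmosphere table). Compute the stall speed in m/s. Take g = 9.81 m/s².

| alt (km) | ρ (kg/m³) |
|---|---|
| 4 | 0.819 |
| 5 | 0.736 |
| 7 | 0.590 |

At 5 km, from the table: ρ = 0.736 kg/m³.
At stall, lift equals weight: L = W = m·g = 14200 × 9.81 = 1.393×10^5 N.
From L = ½ρV²S·CL,max = W: V_stall = √(2W/(ρSCL,max)) = √(2·1.393×10^5/(0.736·68.9·1.56))
V_stall = √3522 = 59.3 m/s

V_stall = 59.3 m/s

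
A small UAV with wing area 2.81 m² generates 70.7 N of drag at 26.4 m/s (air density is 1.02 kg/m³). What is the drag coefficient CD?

From D = ½ρv²S·CD, rearranging gives CD = 2D/(ρv²S).
CD = 2 × 70.7 / (1.02 × 26.4² × 2.81) = 0.0708

CD = 0.0708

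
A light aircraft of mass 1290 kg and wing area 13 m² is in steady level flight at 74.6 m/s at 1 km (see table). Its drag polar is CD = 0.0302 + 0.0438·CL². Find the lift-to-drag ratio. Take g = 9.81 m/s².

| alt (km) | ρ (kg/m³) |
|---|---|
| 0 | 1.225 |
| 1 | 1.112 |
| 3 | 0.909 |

L/D = 9.11

At 1 km, from the table: ρ = 1.112 kg/m³.
In steady level flight, lift balances weight: W = mg = 1290 × 9.81 = 12655 N.
Dynamic pressure q = 0.5 × 1.112 × 74.6² = 3094 Pa.
CL = 2W/(ρv²S) = 2×12655/(1.112×74.6²×13) = 0.3146.
CD = 0.0302 + 0.0438 × 0.3146² = 0.03454.
L/D = CL/CD = 0.3146 / 0.03454 = 9.11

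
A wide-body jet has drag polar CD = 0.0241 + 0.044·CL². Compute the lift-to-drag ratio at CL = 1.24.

L/D = 13.5

CD = 0.0241 + 0.044 × 1.24² = 0.09175
L/D = CL/CD = 1.24 / 0.09175 = 13.5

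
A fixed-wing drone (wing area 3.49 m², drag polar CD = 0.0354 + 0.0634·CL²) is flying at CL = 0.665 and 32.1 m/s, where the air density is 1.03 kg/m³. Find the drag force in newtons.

D = 117 N

CD = 0.0354 + 0.0634 × 0.665² = 0.06344
D = ½ρv²S·CD = ½ × 1.03 × 32.1² × 3.49 × 0.06344 = 117 N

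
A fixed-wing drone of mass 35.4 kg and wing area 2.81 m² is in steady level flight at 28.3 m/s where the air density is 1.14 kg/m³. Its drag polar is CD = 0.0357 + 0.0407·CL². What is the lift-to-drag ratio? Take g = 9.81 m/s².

Weight W = mg = 35.4 × 9.81 = 347.27 N; in level flight L = W.
Dynamic pressure q = 0.5 × 1.14 × 28.3² = 456.5 Pa.
CL = 2W/(ρv²S) = 2×347.27/(1.14×28.3²×2.81) = 0.2707.
CD = 0.0357 + 0.0407 × 0.2707² = 0.03868.
L/D = CL/CD = 0.2707 / 0.03868 = 7

L/D = 7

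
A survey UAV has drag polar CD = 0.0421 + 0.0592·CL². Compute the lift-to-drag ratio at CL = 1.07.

CD = 0.0421 + 0.0592 × 1.07² = 0.1099
L/D = CL/CD = 1.07 / 0.1099 = 9.74

L/D = 9.74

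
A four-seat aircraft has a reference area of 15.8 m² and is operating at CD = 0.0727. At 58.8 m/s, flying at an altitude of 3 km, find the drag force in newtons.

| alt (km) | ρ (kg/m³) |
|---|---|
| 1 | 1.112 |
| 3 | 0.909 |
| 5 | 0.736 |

D = 1810 N

At 3 km, from the table: ρ = 0.909 kg/m³.
Dynamic pressure q = ½ρv² = ½ × 0.909 × 58.8² = 1571 Pa.
D = q·S·CD = 1571 × 15.8 × 0.0727 = 1810 N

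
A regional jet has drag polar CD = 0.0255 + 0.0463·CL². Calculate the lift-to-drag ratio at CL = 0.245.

CD = 0.0255 + 0.0463 × 0.245² = 0.02828
L/D = CL/CD = 0.245 / 0.02828 = 8.66

L/D = 8.66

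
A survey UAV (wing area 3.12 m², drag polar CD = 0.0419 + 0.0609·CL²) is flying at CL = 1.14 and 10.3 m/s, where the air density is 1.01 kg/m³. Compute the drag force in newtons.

D = 20.2 N

CD = 0.0419 + 0.0609 × 1.14² = 0.121
D = ½ρv²S·CD = ½ × 1.01 × 10.3² × 3.12 × 0.121 = 20.2 N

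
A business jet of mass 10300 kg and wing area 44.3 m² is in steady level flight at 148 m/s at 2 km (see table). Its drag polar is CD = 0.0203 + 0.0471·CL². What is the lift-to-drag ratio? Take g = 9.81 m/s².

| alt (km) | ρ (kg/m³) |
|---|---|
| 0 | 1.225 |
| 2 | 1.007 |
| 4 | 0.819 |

L/D = 9.27

At 2 km, from the table: ρ = 1.007 kg/m³.
Weight W = mg = 10300 × 9.81 = 1.0104×10^5 N; in level flight L = W.
q = ½ρv² = ½ × 1.007 × 148² = 11030 Pa.
CL = W/(q·S) = 1.0104×10^5 / (11030 × 44.3) = 0.2068.
CD = 0.0203 + 0.0471 × 0.2068² = 0.02231.
L/D = CL/CD = 0.2068 / 0.02231 = 9.27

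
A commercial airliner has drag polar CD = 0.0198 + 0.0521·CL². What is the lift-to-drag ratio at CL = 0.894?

CD = 0.0198 + 0.0521 × 0.894² = 0.06144
L/D = CL/CD = 0.894 / 0.06144 = 14.6

L/D = 14.6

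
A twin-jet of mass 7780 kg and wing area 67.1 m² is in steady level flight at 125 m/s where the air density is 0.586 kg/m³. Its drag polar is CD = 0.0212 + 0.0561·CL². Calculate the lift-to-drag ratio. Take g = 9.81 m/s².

Level flight ⇒ L = W = m·g = 7780 × 9.81 = 76322 N.
q = ½ρv² = ½ × 0.586 × 125² = 4578 Pa.
Required CL = L/(qS) = 76322/(4578·67.1) = 0.2484.
CD = 0.0212 + 0.0561 × 0.2484² = 0.02466.
L/D = CL/CD = 0.2484 / 0.02466 = 10.1

L/D = 10.1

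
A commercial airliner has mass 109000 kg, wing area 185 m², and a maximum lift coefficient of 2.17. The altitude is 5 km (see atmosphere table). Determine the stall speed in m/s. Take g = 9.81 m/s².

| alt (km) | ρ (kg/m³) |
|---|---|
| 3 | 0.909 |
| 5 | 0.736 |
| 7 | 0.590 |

V_stall = 85.1 m/s

At 5 km, from the table: ρ = 0.736 kg/m³.
Stall occurs when L = W at CL,max. W = mg = 109000 × 9.81 = 1.069×10^6 N.
From L = ½ρV²S·CL,max = W: V_stall = √(2W/(ρSCL,max)) = √(2·1.069×10^6/(0.736·185·2.17))
V_stall = √7238 = 85.1 m/s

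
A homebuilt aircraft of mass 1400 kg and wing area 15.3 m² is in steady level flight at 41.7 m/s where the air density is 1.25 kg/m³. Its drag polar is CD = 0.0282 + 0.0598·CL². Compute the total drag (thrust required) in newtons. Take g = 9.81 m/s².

D = 1150 N

Level flight ⇒ L = W = m·g = 1400 × 9.81 = 13734 N.
Dynamic pressure q = 0.5 × 1.25 × 41.7² = 1087 Pa.
CL = W/(q·S) = 13734 / (1087 × 15.3) = 0.8259.
CD = 0.0282 + 0.0598 × 0.8259² = 0.069.
D = q·S·CD = 1087 × 15.3 × 0.069 = 1147 N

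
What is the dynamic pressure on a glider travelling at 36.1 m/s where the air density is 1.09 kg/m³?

q = 710 Pa

q = ½ρv² = ½ × 1.09 × 36.1² = 710 Pa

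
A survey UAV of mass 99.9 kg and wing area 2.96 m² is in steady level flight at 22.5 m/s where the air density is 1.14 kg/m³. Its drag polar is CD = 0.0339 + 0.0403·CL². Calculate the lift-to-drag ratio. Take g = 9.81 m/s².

L/D = 13.2

Level flight ⇒ L = W = m·g = 99.9 × 9.81 = 980.02 N.
Dynamic pressure q = 0.5 × 1.14 × 22.5² = 288.6 Pa.
Required CL = L/(qS) = 980.02/(288.6·2.96) = 1.147.
CD = 0.0339 + 0.0403 × 1.147² = 0.08695.
L/D = CL/CD = 1.147 / 0.08695 = 13.2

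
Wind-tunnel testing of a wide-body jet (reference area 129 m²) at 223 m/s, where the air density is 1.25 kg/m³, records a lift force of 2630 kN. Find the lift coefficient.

From L = ½ρv²S·CL, rearranging gives CL = 2L/(ρv²S).
CL = 2 × 2.63×10^6 / (1.25 × 223² × 129) = 0.656

CL = 0.656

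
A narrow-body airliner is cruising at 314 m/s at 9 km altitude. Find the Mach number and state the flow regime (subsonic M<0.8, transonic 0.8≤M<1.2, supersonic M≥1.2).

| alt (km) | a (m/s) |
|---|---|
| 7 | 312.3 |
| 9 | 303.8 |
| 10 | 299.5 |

M = 1.03 (transonic)

At 9 km, from the table: a = 303.8 m/s.
M = v/a = 314 / 303.8 = 1.03
M = 1.03 → transonic.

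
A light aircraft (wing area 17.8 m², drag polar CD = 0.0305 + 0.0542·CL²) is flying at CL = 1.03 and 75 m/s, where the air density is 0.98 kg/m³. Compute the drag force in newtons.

CD = 0.0305 + 0.0542 × 1.03² = 0.088
D = ½ρv²S·CD = ½ × 0.98 × 75² × 17.8 × 0.088 = 4320 N

D = 4320 N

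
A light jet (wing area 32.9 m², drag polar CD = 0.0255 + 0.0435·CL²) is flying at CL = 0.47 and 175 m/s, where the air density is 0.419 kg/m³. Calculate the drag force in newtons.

CD = 0.0255 + 0.0435 × 0.47² = 0.03511
D = ½ρv²S·CD = ½ × 0.419 × 175² × 32.9 × 0.03511 = 7410 N

D = 7410 N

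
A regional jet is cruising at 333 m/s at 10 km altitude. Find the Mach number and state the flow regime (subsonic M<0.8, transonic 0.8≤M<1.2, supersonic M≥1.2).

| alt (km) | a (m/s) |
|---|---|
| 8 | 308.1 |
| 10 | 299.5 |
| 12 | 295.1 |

At 10 km, from the table: a = 299.5 m/s.
M = v/a = 333 / 299.5 = 1.11
M = 1.11 → transonic.

M = 1.11 (transonic)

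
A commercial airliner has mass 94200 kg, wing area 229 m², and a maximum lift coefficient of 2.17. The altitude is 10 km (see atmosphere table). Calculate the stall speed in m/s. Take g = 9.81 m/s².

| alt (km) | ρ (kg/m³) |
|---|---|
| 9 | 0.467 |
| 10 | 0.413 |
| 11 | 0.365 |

V_stall = 94.9 m/s

At 10 km, from the table: ρ = 0.413 kg/m³.
At stall, lift equals weight: L = W = m·g = 94200 × 9.81 = 9.241×10^5 N.
From L = ½ρV²S·CL,max = W: V_stall = √(2W/(ρSCL,max)) = √(2·9.241×10^5/(0.413·229·2.17))
V_stall = √9005 = 94.9 m/s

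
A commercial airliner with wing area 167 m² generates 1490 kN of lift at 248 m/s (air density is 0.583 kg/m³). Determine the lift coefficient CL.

From L = ½ρv²S·CL, rearranging gives CL = 2L/(ρv²S).
CL = 2 × 1.49×10^6 / (0.583 × 248² × 167) = 0.498

CL = 0.498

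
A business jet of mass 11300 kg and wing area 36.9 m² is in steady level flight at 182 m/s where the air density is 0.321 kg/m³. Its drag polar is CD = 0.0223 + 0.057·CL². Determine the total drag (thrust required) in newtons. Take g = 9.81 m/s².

Level flight ⇒ L = W = m·g = 11300 × 9.81 = 1.1085×10^5 N.
q = ½ρv² = ½ × 0.321 × 182² = 5316 Pa.
CL = 2W/(ρv²S) = 2×1.1085×10^5/(0.321×182²×36.9) = 0.5651.
CD = 0.0223 + 0.057 × 0.5651² = 0.0405.
D = q·S·CD = 5316 × 36.9 × 0.0405 = 7945 N

D = 7950 N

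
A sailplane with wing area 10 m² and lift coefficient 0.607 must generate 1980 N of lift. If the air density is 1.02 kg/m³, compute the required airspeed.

v = 25.3 m/s

L = ½ρv²S·CL ⇒ v = √(2L/(ρ·S·CL))
v = √(2 × 1980 / (1.02 × 10 × 0.607)) = √639.6 = 25.3 m/s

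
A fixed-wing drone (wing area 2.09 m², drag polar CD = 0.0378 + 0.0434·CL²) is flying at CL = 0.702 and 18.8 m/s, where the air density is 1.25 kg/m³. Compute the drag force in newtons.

CD = 0.0378 + 0.0434 × 0.702² = 0.05919
D = ½ρv²S·CD = ½ × 1.25 × 18.8² × 2.09 × 0.05919 = 27.3 N

D = 27.3 N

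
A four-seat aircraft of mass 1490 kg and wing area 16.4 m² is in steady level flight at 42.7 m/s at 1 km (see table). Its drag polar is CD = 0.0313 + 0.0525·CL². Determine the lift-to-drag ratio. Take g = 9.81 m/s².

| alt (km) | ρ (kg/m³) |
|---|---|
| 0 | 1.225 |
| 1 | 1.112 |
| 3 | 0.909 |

At 1 km, from the table: ρ = 1.112 kg/m³.
Weight W = mg = 1490 × 9.81 = 14617 N; in level flight L = W.
Dynamic pressure q = 0.5 × 1.112 × 42.7² = 1014 Pa.
Required CL = L/(qS) = 14617/(1014·16.4) = 0.8792.
CD = 0.0313 + 0.0525 × 0.8792² = 0.07188.
L/D = CL/CD = 0.8792 / 0.07188 = 12.2

L/D = 12.2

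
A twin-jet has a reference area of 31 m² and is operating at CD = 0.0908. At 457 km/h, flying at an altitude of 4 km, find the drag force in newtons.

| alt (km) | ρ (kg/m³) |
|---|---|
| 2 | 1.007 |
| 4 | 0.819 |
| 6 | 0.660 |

At 4 km, from the table: ρ = 0.819 kg/m³.
Convert speed: v = 457 km/h ÷ 3.6 = 126.9 m/s.
D = ½ρv²S·CD = ½ × 0.819 × 126.9² × 31 × 0.0908 = 18600 N ≈ 18.6 kN

D = 18600 N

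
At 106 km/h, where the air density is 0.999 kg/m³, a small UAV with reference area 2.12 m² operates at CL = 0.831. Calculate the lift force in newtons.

L = 763 N

Convert speed: v = 106 km/h ÷ 3.6 = 29.44 m/s.
L = ½ρv²S·CL = ½ × 0.999 × 29.44² × 2.12 × 0.831 = 763 N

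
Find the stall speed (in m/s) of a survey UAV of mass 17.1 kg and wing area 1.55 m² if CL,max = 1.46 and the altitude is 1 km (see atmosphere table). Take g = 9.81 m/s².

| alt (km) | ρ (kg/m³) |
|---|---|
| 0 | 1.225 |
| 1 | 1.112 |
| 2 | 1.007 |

At 1 km, from the table: ρ = 1.112 kg/m³.
Weight W = mg = 17.1 × 9.81 = 167.8 N.
V_stall = √(2W/(ρ·S·CL,max)) = √(2 × 167.8 / (1.112 × 1.55 × 1.46))
V_stall = √133.3 = 11.5 m/s

V_stall = 11.5 m/s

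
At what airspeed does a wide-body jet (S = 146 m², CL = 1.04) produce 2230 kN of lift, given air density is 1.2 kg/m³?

v = 156 m/s

L = ½ρv²S·CL ⇒ v = √(2L/(ρ·S·CL))
v = √(2 × 2.23×10^6 / (1.2 × 146 × 1.04)) = √24480 = 156 m/s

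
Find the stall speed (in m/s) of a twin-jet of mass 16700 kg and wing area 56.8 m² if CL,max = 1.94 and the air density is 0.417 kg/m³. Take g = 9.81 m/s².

At stall, lift equals weight: L = W = m·g = 16700 × 9.81 = 1.638×10^5 N.
From L = ½ρV²S·CL,max = W: V_stall = √(2W/(ρSCL,max)) = √(2·1.638×10^5/(0.417·56.8·1.94))
V_stall = √7131 = 84.4 m/s

V_stall = 84.4 m/s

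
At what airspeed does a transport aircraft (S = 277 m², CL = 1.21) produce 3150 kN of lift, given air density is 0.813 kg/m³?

L = ½ρv²S·CL ⇒ v = √(2L/(ρ·S·CL))
v = √(2 × 3.15×10^6 / (0.813 × 277 × 1.21)) = √23120 = 152 m/s

v = 152 m/s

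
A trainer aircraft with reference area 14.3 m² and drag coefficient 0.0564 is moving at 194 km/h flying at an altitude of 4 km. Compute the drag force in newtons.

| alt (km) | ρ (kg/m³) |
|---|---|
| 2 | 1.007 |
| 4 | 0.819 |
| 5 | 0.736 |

At 4 km, from the table: ρ = 0.819 kg/m³.
Convert speed: v = 194 km/h ÷ 3.6 = 53.89 m/s.
D = ½ρv²S·CD = ½ × 0.819 × 53.89² × 14.3 × 0.0564 = 959 N

D = 959 N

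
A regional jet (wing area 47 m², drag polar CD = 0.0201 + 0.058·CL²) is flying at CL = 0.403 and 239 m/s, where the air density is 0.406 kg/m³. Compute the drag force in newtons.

D = 16100 N

CD = 0.0201 + 0.058 × 0.403² = 0.02952
D = ½ρv²S·CD = ½ × 0.406 × 239² × 47 × 0.02952 = 16100 N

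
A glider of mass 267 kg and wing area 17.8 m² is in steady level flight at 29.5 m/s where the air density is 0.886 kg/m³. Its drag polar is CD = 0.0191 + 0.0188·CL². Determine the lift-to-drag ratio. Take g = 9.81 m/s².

In steady level flight, lift balances weight: W = mg = 267 × 9.81 = 2619.3 N.
q = ½ρv² = ½ × 0.886 × 29.5² = 385.5 Pa.
Required CL = L/(qS) = 2619.3/(385.5·17.8) = 0.3817.
CD = 0.0191 + 0.0188 × 0.3817² = 0.02184.
L/D = CL/CD = 0.3817 / 0.02184 = 17.5

L/D = 17.5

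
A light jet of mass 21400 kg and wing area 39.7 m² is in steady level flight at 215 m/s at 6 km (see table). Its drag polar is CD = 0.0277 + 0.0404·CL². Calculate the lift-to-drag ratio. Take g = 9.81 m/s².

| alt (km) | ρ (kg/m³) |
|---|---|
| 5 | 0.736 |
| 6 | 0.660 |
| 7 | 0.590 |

L/D = 10.6

At 6 km, from the table: ρ = 0.660 kg/m³.
Level flight ⇒ L = W = m·g = 21400 × 9.81 = 2.0993×10^5 N.
Dynamic pressure q = 0.5 × 0.66 × 215² = 15250 Pa.
CL = 2W/(ρv²S) = 2×2.0993×10^5/(0.66×215²×39.7) = 0.3467.
CD = 0.0277 + 0.0404 × 0.3467² = 0.03255.
L/D = CL/CD = 0.3467 / 0.03255 = 10.6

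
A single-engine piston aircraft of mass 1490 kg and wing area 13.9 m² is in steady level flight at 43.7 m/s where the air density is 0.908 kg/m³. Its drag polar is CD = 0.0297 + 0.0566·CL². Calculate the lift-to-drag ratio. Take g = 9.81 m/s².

L/D = 10.7

In steady level flight, lift balances weight: W = mg = 1490 × 9.81 = 14617 N.
Dynamic pressure q = 0.5 × 0.908 × 43.7² = 867 Pa.
CL = 2W/(ρv²S) = 2×14617/(0.908×43.7²×13.9) = 1.213.
CD = 0.0297 + 0.0566 × 1.213² = 0.113.
L/D = CL/CD = 1.213 / 0.113 = 10.7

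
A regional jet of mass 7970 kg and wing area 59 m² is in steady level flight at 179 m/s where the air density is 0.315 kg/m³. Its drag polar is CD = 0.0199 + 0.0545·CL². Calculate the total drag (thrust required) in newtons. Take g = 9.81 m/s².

D = 7040 N

Level flight ⇒ L = W = m·g = 7970 × 9.81 = 78186 N.
Dynamic pressure q = 0.5 × 0.315 × 179² = 5046 Pa.
CL = 2W/(ρv²S) = 2×78186/(0.315×179²×59) = 0.2626.
CD = 0.0199 + 0.0545 × 0.2626² = 0.02366.
D = q·S·CD = 5046 × 59 × 0.02366 = 7044 N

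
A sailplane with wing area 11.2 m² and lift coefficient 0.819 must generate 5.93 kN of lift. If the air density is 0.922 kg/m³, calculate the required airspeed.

v = 37.4 m/s

L = ½ρv²S·CL ⇒ v = √(2L/(ρ·S·CL))
v = √(2 × 5930 / (0.922 × 11.2 × 0.819)) = √1402 = 37.4 m/s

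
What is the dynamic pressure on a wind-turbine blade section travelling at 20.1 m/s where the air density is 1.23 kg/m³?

q = 248 Pa

q = ½ρv² = ½ × 1.23 × 20.1² = 248 Pa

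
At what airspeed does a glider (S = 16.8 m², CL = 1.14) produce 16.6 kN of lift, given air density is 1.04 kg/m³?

v = 40.8 m/s

L = ½ρv²S·CL ⇒ v = √(2L/(ρ·S·CL))
v = √(2 × 16600 / (1.04 × 16.8 × 1.14)) = √1667 = 40.8 m/s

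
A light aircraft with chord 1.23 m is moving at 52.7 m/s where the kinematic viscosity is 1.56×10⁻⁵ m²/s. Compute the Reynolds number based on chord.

Re = v·c/ν = 52.7 × 1.23 / (1.56×10⁻⁵) = 4.16×10^6

Re = 4.16×10^6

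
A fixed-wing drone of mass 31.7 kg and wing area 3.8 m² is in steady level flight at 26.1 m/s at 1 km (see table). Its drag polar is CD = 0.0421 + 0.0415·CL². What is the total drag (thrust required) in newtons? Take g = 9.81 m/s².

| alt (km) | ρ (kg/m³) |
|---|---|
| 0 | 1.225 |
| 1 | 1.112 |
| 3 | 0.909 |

D = 63.4 N

At 1 km, from the table: ρ = 1.112 kg/m³.
Level flight ⇒ L = W = m·g = 31.7 × 9.81 = 310.98 N.
Dynamic pressure q = 0.5 × 1.112 × 26.1² = 378.8 Pa.
CL = W/(q·S) = 310.98 / (378.8 × 3.8) = 0.2161.
CD = 0.0421 + 0.0415 × 0.2161² = 0.04404.
D = q·S·CD = 378.8 × 3.8 × 0.04404 = 63.38 N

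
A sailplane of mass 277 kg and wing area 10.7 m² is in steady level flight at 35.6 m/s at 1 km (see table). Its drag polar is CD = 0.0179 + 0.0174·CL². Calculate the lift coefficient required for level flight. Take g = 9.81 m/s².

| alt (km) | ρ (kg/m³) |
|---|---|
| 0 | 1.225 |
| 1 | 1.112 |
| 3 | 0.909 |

CL = 0.36

At 1 km, from the table: ρ = 1.112 kg/m³.
Level flight ⇒ L = W = m·g = 277 × 9.81 = 2717.4 N.
q = ½ρv² = ½ × 1.112 × 35.6² = 704.7 Pa.
CL = 2W/(ρv²S) = 2×2717.4/(1.112×35.6²×10.7) = 0.3604.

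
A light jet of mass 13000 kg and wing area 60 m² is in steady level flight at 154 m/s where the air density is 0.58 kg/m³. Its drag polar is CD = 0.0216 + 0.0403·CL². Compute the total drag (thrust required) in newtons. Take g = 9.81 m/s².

In steady level flight, lift balances weight: W = mg = 13000 × 9.81 = 1.2753×10^5 N.
q = ½ρv² = ½ × 0.58 × 154² = 6878 Pa.
Required CL = L/(qS) = 1.2753×10^5/(6878·60) = 0.309.
CD = 0.0216 + 0.0403 × 0.309² = 0.02545.
D = q·S·CD = 6878 × 60 × 0.02545 = 10500 N

D = 10500 N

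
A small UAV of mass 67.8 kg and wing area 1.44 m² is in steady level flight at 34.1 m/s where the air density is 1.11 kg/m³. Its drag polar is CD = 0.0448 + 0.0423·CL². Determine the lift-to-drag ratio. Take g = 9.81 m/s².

L/D = 10.8

Level flight ⇒ L = W = m·g = 67.8 × 9.81 = 665.12 N.
Dynamic pressure q = 0.5 × 1.11 × 34.1² = 645.4 Pa.
CL = 2W/(ρv²S) = 2×665.12/(1.11×34.1²×1.44) = 0.7157.
CD = 0.0448 + 0.0423 × 0.7157² = 0.06647.
L/D = CL/CD = 0.7157 / 0.06647 = 10.8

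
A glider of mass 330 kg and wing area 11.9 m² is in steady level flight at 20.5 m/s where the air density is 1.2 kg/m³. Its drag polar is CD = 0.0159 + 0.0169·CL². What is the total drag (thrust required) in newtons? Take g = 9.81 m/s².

D = 107 N

In steady level flight, lift balances weight: W = mg = 330 × 9.81 = 3237.3 N.
Dynamic pressure q = 0.5 × 1.2 × 20.5² = 252.1 Pa.
Required CL = L/(qS) = 3237.3/(252.1·11.9) = 1.079.
CD = 0.0159 + 0.0169 × 1.079² = 0.03557.
D = q·S·CD = 252.1 × 11.9 × 0.03557 = 106.7 N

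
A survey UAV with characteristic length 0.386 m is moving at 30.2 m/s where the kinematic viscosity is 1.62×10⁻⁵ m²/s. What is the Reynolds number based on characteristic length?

Re = 7.2×10^5

Re = v·c/ν = 30.2 × 0.386 / (1.62×10⁻⁵) = 7.2×10^5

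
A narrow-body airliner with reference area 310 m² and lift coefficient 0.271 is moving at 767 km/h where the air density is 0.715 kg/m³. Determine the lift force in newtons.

Convert speed: v = 767 km/h ÷ 3.6 = 213.1 m/s.
Dynamic pressure q = ½ρv² = ½ × 0.715 × 213.1² = 16230 Pa.
L = q·S·CL = 16230 × 310 × 0.271 = 1.36×10^6 N ≈ 1360 kN

L = 1.36×10^6 N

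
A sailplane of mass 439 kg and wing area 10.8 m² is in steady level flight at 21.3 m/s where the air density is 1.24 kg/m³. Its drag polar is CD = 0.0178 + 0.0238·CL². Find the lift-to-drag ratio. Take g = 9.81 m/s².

In steady level flight, lift balances weight: W = mg = 439 × 9.81 = 4306.6 N.
q = ½ρv² = ½ × 1.24 × 21.3² = 281.3 Pa.
CL = W/(q·S) = 4306.6 / (281.3 × 10.8) = 1.418.
CD = 0.0178 + 0.0238 × 1.418² = 0.06563.
L/D = CL/CD = 1.418 / 0.06563 = 21.6

L/D = 21.6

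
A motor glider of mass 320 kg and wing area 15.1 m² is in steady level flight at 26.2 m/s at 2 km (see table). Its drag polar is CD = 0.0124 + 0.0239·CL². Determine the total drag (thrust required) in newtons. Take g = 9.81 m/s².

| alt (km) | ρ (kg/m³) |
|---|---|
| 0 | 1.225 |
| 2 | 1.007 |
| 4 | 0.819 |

D = 110 N

At 2 km, from the table: ρ = 1.007 kg/m³.
Weight W = mg = 320 × 9.81 = 3139.2 N; in level flight L = W.
Dynamic pressure q = 0.5 × 1.007 × 26.2² = 345.6 Pa.
Required CL = L/(qS) = 3139.2/(345.6·15.1) = 0.6015.
CD = 0.0124 + 0.0239 × 0.6015² = 0.02105.
D = q·S·CD = 345.6 × 15.1 × 0.02105 = 109.8 N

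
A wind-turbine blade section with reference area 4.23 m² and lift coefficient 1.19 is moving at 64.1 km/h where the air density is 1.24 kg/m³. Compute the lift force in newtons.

Convert speed: v = 64.1 km/h ÷ 3.6 = 17.81 m/s.
Dynamic pressure q = ½ρv² = ½ × 1.24 × 17.81² = 196.6 Pa.
L = q·S·CL = 196.6 × 4.23 × 1.19 = 989 N

L = 989 N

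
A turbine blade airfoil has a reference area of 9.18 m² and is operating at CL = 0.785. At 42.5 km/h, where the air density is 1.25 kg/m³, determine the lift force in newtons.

Convert speed: v = 42.5 km/h ÷ 3.6 = 11.81 m/s.
Dynamic pressure q = ½ρv² = ½ × 1.25 × 11.81² = 87.11 Pa.
L = q·S·CL = 87.11 × 9.18 × 0.785 = 628 N

L = 628 N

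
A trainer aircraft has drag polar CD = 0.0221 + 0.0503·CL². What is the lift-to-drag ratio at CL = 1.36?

L/D = 11.8

CD = 0.0221 + 0.0503 × 1.36² = 0.1151
L/D = CL/CD = 1.36 / 0.1151 = 11.8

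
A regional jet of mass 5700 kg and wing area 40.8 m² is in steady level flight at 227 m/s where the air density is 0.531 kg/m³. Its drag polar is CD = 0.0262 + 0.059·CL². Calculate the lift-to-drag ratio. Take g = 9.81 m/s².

In steady level flight, lift balances weight: W = mg = 5700 × 9.81 = 55917 N.
q = ½ρv² = ½ × 0.531 × 227² = 13680 Pa.
CL = W/(q·S) = 55917 / (13680 × 40.8) = 0.1002.
CD = 0.0262 + 0.059 × 0.1002² = 0.02679.
L/D = CL/CD = 0.1002 / 0.02679 = 3.74

L/D = 3.74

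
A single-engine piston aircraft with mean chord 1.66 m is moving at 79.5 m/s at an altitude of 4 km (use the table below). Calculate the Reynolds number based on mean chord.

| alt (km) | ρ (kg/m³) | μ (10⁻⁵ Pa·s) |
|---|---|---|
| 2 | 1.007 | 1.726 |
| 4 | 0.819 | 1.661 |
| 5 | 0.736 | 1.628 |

At 4 km, from the table: ρ = 0.819 kg/m³, μ = 1.661×10⁻⁵ Pa·s.
Re = ρ·v·c/μ = 0.819 × 79.5 × 1.66 / (1.661×10⁻⁵) = 6.51×10^6

Re = 6.51×10^6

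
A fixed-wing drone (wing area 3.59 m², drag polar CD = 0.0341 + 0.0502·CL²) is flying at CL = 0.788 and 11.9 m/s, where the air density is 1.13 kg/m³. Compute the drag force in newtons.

CD = 0.0341 + 0.0502 × 0.788² = 0.06527
D = ½ρv²S·CD = ½ × 1.13 × 11.9² × 3.59 × 0.06527 = 18.7 N

D = 18.7 N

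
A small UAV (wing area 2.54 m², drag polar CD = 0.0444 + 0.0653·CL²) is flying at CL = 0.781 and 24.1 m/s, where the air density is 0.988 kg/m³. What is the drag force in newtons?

CD = 0.0444 + 0.0653 × 0.781² = 0.08423
D = ½ρv²S·CD = ½ × 0.988 × 24.1² × 2.54 × 0.08423 = 61.4 N

D = 61.4 N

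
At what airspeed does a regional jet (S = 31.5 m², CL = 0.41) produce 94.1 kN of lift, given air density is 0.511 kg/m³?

L = ½ρv²S·CL ⇒ v = √(2L/(ρ·S·CL))
v = √(2 × 94100 / (0.511 × 31.5 × 0.41)) = √28520 = 169 m/s

v = 169 m/s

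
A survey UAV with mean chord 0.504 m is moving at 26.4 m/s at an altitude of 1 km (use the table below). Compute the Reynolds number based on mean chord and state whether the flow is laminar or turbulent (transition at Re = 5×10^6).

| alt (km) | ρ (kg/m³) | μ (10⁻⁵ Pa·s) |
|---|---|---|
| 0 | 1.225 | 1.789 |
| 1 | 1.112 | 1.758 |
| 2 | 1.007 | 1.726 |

Re = 8.42×10^5 (laminar)

At 1 km, from the table: ρ = 1.112 kg/m³, μ = 1.758×10⁻⁵ Pa·s.
Re = ρ·v·c/μ = 1.112 × 26.4 × 0.504 / (1.758×10⁻⁵) = 8.42×10^5
Since 8.42×10^5 < 5×10^6, the flow is laminar.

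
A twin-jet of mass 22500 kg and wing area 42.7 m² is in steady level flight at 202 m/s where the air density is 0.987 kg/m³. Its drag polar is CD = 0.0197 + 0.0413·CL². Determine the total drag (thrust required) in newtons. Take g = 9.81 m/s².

In steady level flight, lift balances weight: W = mg = 22500 × 9.81 = 2.2072×10^5 N.
Dynamic pressure q = 0.5 × 0.987 × 202² = 20140 Pa.
CL = 2W/(ρv²S) = 2×2.2072×10^5/(0.987×202²×42.7) = 0.2567.
CD = 0.0197 + 0.0413 × 0.2567² = 0.02242.
D = q·S·CD = 20140 × 42.7 × 0.02242 = 19280 N

D = 19300 N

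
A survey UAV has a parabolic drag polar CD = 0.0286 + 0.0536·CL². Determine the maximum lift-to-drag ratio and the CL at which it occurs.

(L/D)max = 12.8, at CL = 0.73

For CD = CD0 + K·CL², (L/D)max occurs at CL* = √(CD0/K) and equals 1/(2√(K·CD0)).
(L/D)max = 1/(2√(0.0536 × 0.0286)) = 1/(2 × 0.03915) = 12.8
CL* = √(0.0286/0.0536) = 0.73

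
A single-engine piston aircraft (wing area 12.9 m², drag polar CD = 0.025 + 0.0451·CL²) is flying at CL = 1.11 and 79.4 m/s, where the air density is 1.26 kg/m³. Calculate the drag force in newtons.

D = 4130 N

CD = 0.025 + 0.0451 × 1.11² = 0.08057
D = ½ρv²S·CD = ½ × 1.26 × 79.4² × 12.9 × 0.08057 = 4130 N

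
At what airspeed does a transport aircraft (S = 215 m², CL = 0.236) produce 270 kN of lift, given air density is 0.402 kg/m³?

L = ½ρv²S·CL ⇒ v = √(2L/(ρ·S·CL))
v = √(2 × 2.7×10^5 / (0.402 × 215 × 0.236)) = √26470 = 163 m/s

v = 163 m/s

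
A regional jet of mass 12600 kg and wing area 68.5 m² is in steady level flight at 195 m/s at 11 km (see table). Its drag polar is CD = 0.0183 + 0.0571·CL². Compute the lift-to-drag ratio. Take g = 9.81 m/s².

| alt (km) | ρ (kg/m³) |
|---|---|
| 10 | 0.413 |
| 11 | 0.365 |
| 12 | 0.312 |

At 11 km, from the table: ρ = 0.365 kg/m³.
Weight W = mg = 12600 × 9.81 = 1.2361×10^5 N; in level flight L = W.
Dynamic pressure q = 0.5 × 0.365 × 195² = 6940 Pa.
Required CL = L/(qS) = 1.2361×10^5/(6940·68.5) = 0.26.
CD = 0.0183 + 0.0571 × 0.26² = 0.02216.
L/D = CL/CD = 0.26 / 0.02216 = 11.7

L/D = 11.7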